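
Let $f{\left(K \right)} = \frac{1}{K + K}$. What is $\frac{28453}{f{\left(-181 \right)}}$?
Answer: $-10299986$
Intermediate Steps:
$f{\left(K \right)} = \frac{1}{2 K}$
$\frac{28453}{f{\left(-181 \right)}} = \frac{28453}{\frac{1}{2} \frac{1}{-181}} = \frac{28453}{\frac{1}{2} \left(- \frac{1}{181}\right)} = \frac{28453}{- \frac{1}{362}} = 28453 \left(-362\right) = -10299986$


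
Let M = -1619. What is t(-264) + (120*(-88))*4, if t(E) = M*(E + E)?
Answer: 812592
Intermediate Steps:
t(E) = -3238*E (t(E) = -1619*(E + E) = -3238*E)
t(-264) + (120*(-88))*4 = -3238*(-264) + (120*(-88))*4 = 854832 - 10560*4 = 854832 - 42240 = 812592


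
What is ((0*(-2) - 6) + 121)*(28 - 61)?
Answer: -3795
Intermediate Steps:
((0*(-2) - 6) + 121)*(28 - 61) = ((0 - 6) + 121)*(-33) = (-6 + 121)*(-33) = 115*(-33) = -3795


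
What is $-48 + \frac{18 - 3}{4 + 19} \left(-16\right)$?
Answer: $- \frac{1344}{23} \approx -58.435$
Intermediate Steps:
$-48 + \frac{18 - 3}{4 + 19} \left(-16\right) = -48 + \frac{15}{23} \left(-16\right) = -48 - \frac{240}{23} = - \frac{1344}{23}$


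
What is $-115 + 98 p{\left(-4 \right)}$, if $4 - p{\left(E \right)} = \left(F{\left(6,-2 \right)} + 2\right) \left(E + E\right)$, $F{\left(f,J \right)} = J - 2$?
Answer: $-1291$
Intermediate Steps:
$F{\left(f,J \right)} = -2 + J$ ($F{\left(f,J \right)} = J - 2 = -2 + J$)
$p{\left(E \right)} = 4 + 4 E$ ($p{\left(E \right)} = 4 - \left(\left(-2 - 2\right) + 2\right) \left(E + E\right) = 4 - \left(-4 + 2\right) 2 E = 4 - - 2 \cdot 2 E = 4 - - 4 E = 4 + 4 E$)
$-115 + 98 p{\left(-4 \right)} = -115 + 98 \left(4 + 4 \left(-4\right)\right) = -115 + 98 \left(4 - 16\right) = -115 + 98 \left(-12\right) = -115 - 1176 = -1291$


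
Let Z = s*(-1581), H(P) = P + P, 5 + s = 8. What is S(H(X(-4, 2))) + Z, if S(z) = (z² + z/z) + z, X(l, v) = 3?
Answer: -4700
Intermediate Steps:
s = 3 (s = -5 + 8 = 3)
H(P) = 2*P
S(z) = 1 + z + z² (S(z) = (z² + 1) + z = (1 + z²) + z = 1 + z + z²)
Z = -4743 (Z = 3*(-1581) = -4743)
S(H(X(-4, 2))) + Z = (1 + 2*3 + (2*3)²) - 4743 = (1 + 6 + 6²) - 4743 = (1 + 6 + 36) - 4743 = 43 - 4743 = -4700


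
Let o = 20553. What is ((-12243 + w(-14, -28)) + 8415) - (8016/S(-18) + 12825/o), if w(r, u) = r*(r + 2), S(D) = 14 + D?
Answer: -11349531/6851 ≈ -1656.6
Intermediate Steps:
w(r, u) = r*(2 + r)
((-12243 + w(-14, -28)) + 8415) - (8016/S(-18) + 12825/o) = ((-12243 - 14*(2 - 14)) + 8415) - (8016/(14 - 18) + 12825/20553) = ((-12243 - 14*(-12)) + 8415) - (8016/(-4) + 12825*(1/20553)) = ((-12243 + 168) + 8415) - (8016*(-¼) + 4275/6851) = (-12075 + 8415) - (-2004 + 4275/6851) = -3660 - 1*(-13725129/6851) = -3660 + 13725129/6851 = -11349531/6851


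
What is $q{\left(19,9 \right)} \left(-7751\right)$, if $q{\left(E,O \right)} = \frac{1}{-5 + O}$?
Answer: $- \frac{7751}{4} \approx -1937.8$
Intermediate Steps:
$q{\left(19,9 \right)} \left(-7751\right) = \frac{1}{-5 + 9} \left(-7751\right) = \frac{1}{4} \left(-7751\right) = - \frac{7751}{4}$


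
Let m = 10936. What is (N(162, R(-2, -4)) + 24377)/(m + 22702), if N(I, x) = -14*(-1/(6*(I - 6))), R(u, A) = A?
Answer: 11408443/15742584 ≈ 0.72469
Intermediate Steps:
N(I, x) = -14/(36 - 6*I) (N(I, x) = -14*(-1/(6*(-6 + I))) = -14/(36 - 6*I))
(N(162, R(-2, -4)) + 24377)/(m + 22702) = (7/(3*(-6 + 162)) + 24377)/(10936 + 22702) = ((7/3)/156 + 24377)/33638 = ((7/3)*(1/156) + 24377)*(1/33638) = (7/468 + 24377)*(1/33638) = (11408443/468)*(1/33638) = 11408443/15742584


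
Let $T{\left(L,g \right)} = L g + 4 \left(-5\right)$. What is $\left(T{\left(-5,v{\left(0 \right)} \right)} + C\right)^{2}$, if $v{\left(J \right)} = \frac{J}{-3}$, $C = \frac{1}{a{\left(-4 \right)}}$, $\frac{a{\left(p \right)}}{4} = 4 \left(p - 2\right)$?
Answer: $\frac{3690241}{9216} \approx 400.42$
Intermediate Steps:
$a{\left(p \right)} = -32 + 16 p$ ($a{\left(p \right)} = 4 \cdot 4 \left(p - 2\right) = 4 \cdot 4 \left(-2 + p\right) = 4 \left(-8 + 4 p\right) = -32 + 16 p$)
$C = - \frac{1}{96}$ ($C = \frac{1}{-32 + 16 \left(-4\right)} = \frac{1}{-32 - 64} = \frac{1}{-96} = - \frac{1}{96} \approx -0.010417$)
$v{\left(J \right)} = - \frac{J}{3}$ ($v{\left(J \right)} = J \left(- \frac{1}{3}\right) = - \frac{J}{3}$)
$T{\left(L,g \right)} = -20 + L g$ ($T{\left(L,g \right)} = L g - 20 = -20 + L g$)
$\left(T{\left(-5,v{\left(0 \right)} \right)} + C\right)^{2} = \left(\left(-20 - 5 \left(\left(- \frac{1}{3}\right) 0\right)\right) - \frac{1}{96}\right)^{2} = \left(\left(-20 - 0\right) - \frac{1}{96}\right)^{2} = \left(\left(-20 + 0\right) - \frac{1}{96}\right)^{2} = \left(-20 - \frac{1}{96}\right)^{2} = \left(- \frac{1921}{96}\right)^{2} = \frac{3690241}{9216}$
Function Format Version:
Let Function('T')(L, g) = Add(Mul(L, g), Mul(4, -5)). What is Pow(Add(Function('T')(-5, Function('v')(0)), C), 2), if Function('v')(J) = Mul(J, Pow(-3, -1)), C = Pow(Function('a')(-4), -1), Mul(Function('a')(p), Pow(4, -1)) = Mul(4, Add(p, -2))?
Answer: Rational(3690241, 9216) ≈ 400.42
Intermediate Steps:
Function('a')(p) = Add(-32, Mul(16, p)) (Function('a')(p) = Mul(4, Mul(4, Add(p, -2))) = Mul(4, Mul(4, Add(-2, p))) = Mul(4, Add(-8, Mul(4, p))) = Add(-32, Mul(16, p)))
C = Rational(-1, 96) (C = Pow(Add(-32, Mul(16, -4)), -1) = Pow(Add(-32, -64), -1) = Pow(-96, -1) = Rational(-1, 96) ≈ -0.010417)
Function('v')(J) = Mul(Rational(-1, 3), J) (Function('v')(J) = Mul(J, Rational(-1, 3)) = Mul(Rational(-1, 3), J))
Function('T')(L, g) = Add(-20, Mul(L, g)) (Function('T')(L, g) = Add(Mul(L, g), -20) = Add(-20, Mul(L, g)))
Pow(Add(Function('T')(-5, Function('v')(0)), C), 2) = Pow(Add(Add(-20, Mul(-5, Mul(Rational(-1, 3), 0))), Rational(-1, 96)), 2) = Pow(Add(Add(-20, Mul(-5, 0)), Rational(-1, 96)), 2) = Pow(Add(Add(-20, 0), Rational(-1, 96)), 2) = Pow(Add(-20, Rational(-1, 96)), 2) = Pow(Rational(-1921, 96), 2) = Rational(3690241, 9216)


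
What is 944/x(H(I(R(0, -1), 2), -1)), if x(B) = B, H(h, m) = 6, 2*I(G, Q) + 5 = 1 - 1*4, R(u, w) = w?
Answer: 472/3 ≈ 157.33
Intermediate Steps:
I(G, Q) = -4 (I(G, Q) = -5/2 + (1 - 1*4)/2 = -5/2 + (1 - 4)/2 = -5/2 + (½)*(-3) = -5/2 - 3/2 = -4)
944/x(H(I(R(0, -1), 2), -1)) = 944/6 = 944*(⅙) = 472/3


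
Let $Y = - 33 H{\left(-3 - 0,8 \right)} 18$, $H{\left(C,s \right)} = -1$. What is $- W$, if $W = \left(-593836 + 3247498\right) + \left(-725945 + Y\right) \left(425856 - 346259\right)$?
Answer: $57733109885$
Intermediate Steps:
$Y = 594$ ($Y = \left(-33\right) \left(-1\right) 18 = 33 \cdot 18 = 594$)
$W = -57733109885$ ($W = \left(-593836 + 3247498\right) + \left(-725945 + 594\right) \left(425856 - 346259\right) = 2653662 - 57735763547 = -57733109885$)
$- W = \left(-1\right) \left(-57733109885\right) = 57733109885$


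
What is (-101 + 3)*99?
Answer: -9702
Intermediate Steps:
(-101 + 3)*99 = -98*99 = -9702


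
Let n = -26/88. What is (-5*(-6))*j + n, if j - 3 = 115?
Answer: 155747/44 ≈ 3539.7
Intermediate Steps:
j = 118 (j = 3 + 115 = 118)
n = -13/44 (n = -26*1/88 = -13/44 ≈ -0.29545)
(-5*(-6))*j + n = -5*(-6)*118 - 13/44 = 30*118 - 13/44 = 3540 - 13/44 = 155747/44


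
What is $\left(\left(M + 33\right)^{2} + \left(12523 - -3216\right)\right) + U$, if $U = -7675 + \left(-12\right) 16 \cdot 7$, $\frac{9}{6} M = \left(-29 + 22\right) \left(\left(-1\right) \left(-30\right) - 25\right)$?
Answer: $\frac{61321}{9} \approx 6813.4$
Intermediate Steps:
$M = - \frac{70}{3}$ ($M = \frac{2 \left(-29 + 22\right) \left(\left(-1\right) \left(-30\right) - 25\right)}{3} = \frac{2 \left(- 7 \left(30 - 25\right)\right)}{3} = \frac{2 \left(\left(-7\right) 5\right)}{3} = \frac{2}{3} \left(-35\right) = - \frac{70}{3} \approx -23.333$)
$U = -9019$ ($U = -7675 - 1344 = -9019$)
$\left(\left(M + 33\right)^{2} + \left(12523 - -3216\right)\right) + U = \left(\left(- \frac{70}{3} + 33\right)^{2} + \left(12523 - -3216\right)\right) - 9019 = \left(\left(\frac{29}{3}\right)^{2} + \left(12523 + 3216\right)\right) - 9019 = \left(\frac{841}{9} + 15739\right) - 9019 = \frac{142492}{9} - 9019 = \frac{61321}{9}$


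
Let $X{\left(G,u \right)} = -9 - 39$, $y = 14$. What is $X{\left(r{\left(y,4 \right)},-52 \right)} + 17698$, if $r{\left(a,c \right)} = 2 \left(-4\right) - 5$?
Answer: $17650$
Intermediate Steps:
$r{\left(a,c \right)} = -13$ ($r{\left(a,c \right)} = -8 - 5 = -13$)
$X{\left(G,u \right)} = -48$ ($X{\left(G,u \right)} = -9 - 39 = -48$)
$X{\left(r{\left(y,4 \right)},-52 \right)} + 17698 = -48 + 17698 = 17650$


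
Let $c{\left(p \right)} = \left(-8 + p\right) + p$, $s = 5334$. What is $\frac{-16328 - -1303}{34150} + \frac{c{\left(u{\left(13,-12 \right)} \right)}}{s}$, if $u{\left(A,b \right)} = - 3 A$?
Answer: $- \frac{1661605}{3643122} \approx -0.45609$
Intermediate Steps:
$c{\left(p \right)} = -8 + 2 p$
$\frac{-16328 - -1303}{34150} + \frac{c{\left(u{\left(13,-12 \right)} \right)}}{s} = \frac{-16328 - -1303}{34150} + \frac{-8 + 2 \left(\left(-3\right) 13\right)}{5334} = \left(-16328 + 1303\right) \frac{1}{34150} + \left(-8 + 2 \left(-39\right)\right) \frac{1}{5334} = \left(-15025\right) \frac{1}{34150} + \left(-8 - 78\right) \frac{1}{5334} = - \frac{601}{1366} - \frac{43}{2667} = - \frac{1661605}{3643122}$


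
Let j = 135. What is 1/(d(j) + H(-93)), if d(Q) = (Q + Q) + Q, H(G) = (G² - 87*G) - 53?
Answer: 1/17092 ≈ 5.8507e-5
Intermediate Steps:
H(G) = -53 + G² - 87*G
d(Q) = 3*Q (d(Q) = 2*Q + Q = 3*Q)
1/(d(j) + H(-93)) = 1/(3*135 + (-53 + (-93)² - 87*(-93))) = 1/(405 + (-53 + 8649 + 8091)) = 1/(405 + 16687) = 1/17092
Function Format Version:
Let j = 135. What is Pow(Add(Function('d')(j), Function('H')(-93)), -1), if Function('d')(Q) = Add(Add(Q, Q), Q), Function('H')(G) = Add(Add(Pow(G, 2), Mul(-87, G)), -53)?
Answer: Rational(1, 17092) ≈ 5.8507e-5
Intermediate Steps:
Function('H')(G) = Add(-53, Pow(G, 2), Mul(-87, G))
Function('d')(Q) = Mul(3, Q) (Function('d')(Q) = Add(Mul(2, Q), Q) = Mul(3, Q))
Pow(Add(Function('d')(j), Function('H')(-93)), -1) = Pow(Add(Mul(3, 135), Add(-53, Pow(-93, 2), Mul(-87, -93))), -1) = Pow(Add(405, Add(-53, 8649, 8091)), -1) = Pow(Add(405, 16687), -1) = Pow(17092, -1) = Rational(1, 17092)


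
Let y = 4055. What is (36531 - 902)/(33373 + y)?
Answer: 35629/37428 ≈ 0.95193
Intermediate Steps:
(36531 - 902)/(33373 + y) = (36531 - 902)/(33373 + 4055) = 35629/37428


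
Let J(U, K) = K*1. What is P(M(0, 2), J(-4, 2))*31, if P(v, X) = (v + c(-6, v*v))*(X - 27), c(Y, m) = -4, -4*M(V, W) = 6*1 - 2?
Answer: 3875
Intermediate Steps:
M(V, W) = -1 (M(V, W) = -(6*1 - 2)/4 = -(6 - 2)/4 = -¼*4 = -1)
J(U, K) = K
P(v, X) = (-27 + X)*(-4 + v) (P(v, X) = (v - 4)*(X - 27) = (-4 + v)*(-27 + X) = (-27 + X)*(-4 + v))
P(M(0, 2), J(-4, 2))*31 = (108 - 27*(-1) - 4*2 + 2*(-1))*31 = (108 + 27 - 8 - 2)*31 = 125*31 = 3875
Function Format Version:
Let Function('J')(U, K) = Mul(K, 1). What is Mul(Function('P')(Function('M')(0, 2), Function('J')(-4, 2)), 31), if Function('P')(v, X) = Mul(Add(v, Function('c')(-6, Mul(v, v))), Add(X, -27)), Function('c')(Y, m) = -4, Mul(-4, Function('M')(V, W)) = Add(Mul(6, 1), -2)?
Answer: 3875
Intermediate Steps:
Function('M')(V, W) = -1 (Function('M')(V, W) = Mul(Rational(-1, 4), Add(Mul(6, 1), -2)) = Mul(Rational(-1, 4), Add(6, -2)) = Mul(Rational(-1, 4), 4) = -1)
Function('J')(U, K) = K
Function('P')(v, X) = Mul(Add(-27, X), Add(-4, v)) (Function('P')(v, X) = Mul(Add(v, -4), Add(X, -27)) = Mul(Add(-4, v), Add(-27, X)) = Mul(Add(-27, X), Add(-4, v)))
Mul(Function('P')(Function('M')(0, 2), Function('J')(-4, 2)), 31) = Mul(Add(108, Mul(-27, -1), Mul(-4, 2), Mul(2, -1)), 31) = Mul(Add(108, 27, -8, -2), 31) = Mul(125, 31) = 3875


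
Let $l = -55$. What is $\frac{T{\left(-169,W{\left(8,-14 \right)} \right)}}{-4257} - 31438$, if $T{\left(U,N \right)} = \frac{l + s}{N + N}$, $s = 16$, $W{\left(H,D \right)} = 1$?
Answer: $- \frac{89221031}{2838} \approx -31438.0$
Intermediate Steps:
$T{\left(U,N \right)} = - \frac{39}{2 N}$ ($T{\left(U,N \right)} = \frac{-55 + 16}{N + N} = - \frac{39}{2 N}$)
$\frac{T{\left(-169,W{\left(8,-14 \right)} \right)}}{-4257} - 31438 = \frac{\left(- \frac{39}{2}\right) 1^{-1}}{-4257} - 31438 = \left(- \frac{39}{2}\right) 1 \left(- \frac{1}{4257}\right) - 31438 = \left(- \frac{39}{2}\right) \left(- \frac{1}{4257}\right) - 31438 = \frac{13}{2838} - 31438 = - \frac{89221031}{2838}$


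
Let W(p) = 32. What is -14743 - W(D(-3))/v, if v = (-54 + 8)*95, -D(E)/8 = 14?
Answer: -32213439/2185 ≈ -14743.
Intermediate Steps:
D(E) = -112 (D(E) = -8*14 = -112)
v = -4370 (v = -46*95 = -4370)
-14743 - W(D(-3))/v = -14743 - 32/(-4370) = -14743 - 32*(-1)/4370 = -14743 - 1*(-16/2185) = -14743 + 16/2185 = -32213439/2185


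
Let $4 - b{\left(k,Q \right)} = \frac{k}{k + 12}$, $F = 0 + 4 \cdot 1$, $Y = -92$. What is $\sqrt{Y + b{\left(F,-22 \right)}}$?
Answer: $\frac{i \sqrt{353}}{2} \approx 9.3941 i$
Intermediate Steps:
$F = 4$ ($F = 0 + 4 = 4$)
$b{\left(k,Q \right)} = 4 - \frac{k}{12 + k}$ ($b{\left(k,Q \right)} = 4 - \frac{k}{k + 12} = 4 - \frac{k}{12 + k}$)
$\sqrt{Y + b{\left(F,-22 \right)}} = \sqrt{-92 + \frac{3 \left(16 + 4\right)}{12 + 4}} = \sqrt{-92 + 3 \cdot \frac{1}{16} \cdot 20} = \sqrt{-92 + \frac{15}{4}} = \sqrt{- \frac{353}{4}} = \frac{i \sqrt{353}}{2}$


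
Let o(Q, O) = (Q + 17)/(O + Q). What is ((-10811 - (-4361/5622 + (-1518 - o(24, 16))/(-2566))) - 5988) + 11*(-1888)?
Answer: -10838816902331/288521040 ≈ -37567.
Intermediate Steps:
o(Q, O) = (17 + Q)/(O + Q)
((-10811 - (-4361/5622 + (-1518 - o(24, 16))/(-2566))) - 5988) + 11*(-1888) = ((-10811 - (-4361/5622 + (-1518 - (17 + 24)/(16 + 24))/(-2566))) - 5988) + 11*(-1888) = ((-10811 - (-4361*1/5622 + (-1518 - 41/40)*(-1/2566))) - 5988) - 20768 = ((-10811 - (-4361/5622 + (-1518 - 41/40)*(-1/2566))) - 5988) - 20768 = ((-10811 - (-4361/5622 - 60761/40*(-1/2566))) - 5988) - 20768 = ((-10811 - (-4361/5622 + 60761/102640)) - 5988) - 20768 = ((-10811 - 1*(-53007349/288521040)) - 5988) - 20768 = ((-10811 + 53007349/288521040) - 5988) - 20768 = (-3119147956091/288521040 - 5988) - 20768 = -4846811943611/288521040 - 20768 = -10838816902331/288521040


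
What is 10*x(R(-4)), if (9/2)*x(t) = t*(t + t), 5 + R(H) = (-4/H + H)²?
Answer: 640/9 ≈ 71.111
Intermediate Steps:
R(H) = -5 + (H - 4/H)² (R(H) = -5 + (-4/H + H)² = -5 + (H - 4/H)²)
x(t) = 4*t²/9 (x(t) = 2*(t*(t + t))/9 = 2*(t*(2*t))/9 = 2*(2*t²)/9 = 4*t²/9)
10*x(R(-4)) = 10*(4*(-13 + (-4)² + 16/(-4)²)²/9) = 10*(4*(-13 + 16 + 16*(1/16))²/9) = 10*(4*(-13 + 16 + 1)²/9) = 10*((4/9)*4²) = 10*((4/9)*16) = 10*(64/9) = 640/9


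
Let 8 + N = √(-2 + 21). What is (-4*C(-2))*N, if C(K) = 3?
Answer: 96 - 12*√19 ≈ 43.693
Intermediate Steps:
N = -8 + √19 (N = -8 + √(-2 + 21) = -8 + √19 ≈ -3.6411)
(-4*C(-2))*N = (-4*3)*(-8 + √19) = -12*(-8 + √19) = 96 - 12*√19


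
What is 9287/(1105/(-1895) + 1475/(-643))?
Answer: -2263214039/701128 ≈ -3228.0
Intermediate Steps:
9287/(1105/(-1895) + 1475/(-643)) = 9287/(1105*(-1/1895) + 1475*(-1/643)) = 9287/(-221/379 - 1475/643) = 9287/(-701128/243697) = 9287*(-243697/701128) = -2263214039/701128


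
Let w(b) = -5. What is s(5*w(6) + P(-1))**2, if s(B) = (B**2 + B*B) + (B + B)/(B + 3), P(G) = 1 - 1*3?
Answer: 34117281/16 ≈ 2.1323e+6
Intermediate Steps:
P(G) = -2 (P(G) = 1 - 3 = -2)
s(B) = 2*B**2 + 2*B/(3 + B) (s(B) = (B**2 + B**2) + (2*B)/(3 + B) = 2*B**2 + 2*B/(3 + B))
s(5*w(6) + P(-1))**2 = (2*(5*(-5) - 2)*(1 + (5*(-5) - 2)**2 + 3*(5*(-5) - 2))/(3 + (5*(-5) - 2)))**2 = (2*(-25 - 2)*(1 + (-25 - 2)**2 + 3*(-25 - 2))/(3 + (-25 - 2)))**2 = (2*(-27)*(1 + (-27)**2 + 3*(-27))/(3 - 27))**2 = (2*(-27)*(1 + 729 - 81)/(-24))**2 = (2*(-27)*(-1/24)*649)**2 = (5841/4)**2 = 34117281/16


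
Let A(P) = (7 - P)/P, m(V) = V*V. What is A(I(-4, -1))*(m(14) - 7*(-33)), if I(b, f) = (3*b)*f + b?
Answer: -427/8 ≈ -53.375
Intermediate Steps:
I(b, f) = b + 3*b*f (I(b, f) = 3*b*f + b = b + 3*b*f)
m(V) = V²
A(P) = (7 - P)/P
A(I(-4, -1))*(m(14) - 7*(-33)) = ((7 - (-4)*(1 + 3*(-1)))/((-4*(1 + 3*(-1)))))*(14² - 7*(-33)) = ((7 - (-4)*(1 - 3))/((-4*(1 - 3))))*(196 + 231) = ((7 - (-4)*(-2))/((-4*(-2))))*427 = ((7 - 1*8)/8)*427 = ((7 - 8)/8)*427 = ((⅛)*(-1))*427 = -⅛*427 = -427/8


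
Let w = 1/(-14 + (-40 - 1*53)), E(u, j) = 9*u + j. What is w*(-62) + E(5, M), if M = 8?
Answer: 5733/107 ≈ 53.579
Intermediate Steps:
E(u, j) = j + 9*u
w = -1/107 (w = 1/(-14 + (-40 - 53)) = 1/(-14 - 93) = 1/(-107) = -1/107 ≈ -0.0093458)
w*(-62) + E(5, M) = -1/107*(-62) + (8 + 9*5) = 62/107 + (8 + 45) = 62/107 + 53 = 5733/107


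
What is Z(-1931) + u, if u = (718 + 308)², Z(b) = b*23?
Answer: 1008263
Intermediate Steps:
Z(b) = 23*b
u = 1052676 (u = 1026² = 1052676)
Z(-1931) + u = 23*(-1931) + 1052676 = -44413 + 1052676 = 1008263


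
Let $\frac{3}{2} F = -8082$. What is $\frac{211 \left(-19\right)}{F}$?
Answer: $\frac{4009}{5388} \approx 0.74406$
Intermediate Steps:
$F = -5388$ ($F = \frac{2}{3} \left(-8082\right) = -5388$)
$\frac{211 \left(-19\right)}{F} = \frac{211 \left(-19\right)}{-5388} = \left(-4009\right) \left(- \frac{1}{5388}\right) = \frac{4009}{5388}$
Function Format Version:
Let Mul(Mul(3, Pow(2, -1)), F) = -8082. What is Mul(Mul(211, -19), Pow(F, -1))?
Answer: Rational(4009, 5388) ≈ 0.74406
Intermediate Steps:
F = -5388 (F = Mul(Rational(2, 3), -8082) = -5388)
Mul(Mul(211, -19), Pow(F, -1)) = Mul(Mul(211, -19), Pow(-5388, -1)) = Mul(-4009, Rational(-1, 5388)) = Rational(4009, 5388)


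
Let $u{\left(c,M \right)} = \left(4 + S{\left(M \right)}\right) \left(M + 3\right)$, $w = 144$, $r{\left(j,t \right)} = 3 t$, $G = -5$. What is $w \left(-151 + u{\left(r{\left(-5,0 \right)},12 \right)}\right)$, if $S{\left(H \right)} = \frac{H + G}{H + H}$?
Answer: $-12474$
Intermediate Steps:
$S{\left(H \right)} = \frac{-5 + H}{2 H}$ ($S{\left(H \right)} = \frac{H - 5}{H + H} = \frac{-5 + H}{2 H}$)
$u{\left(c,M \right)} = \left(3 + M\right) \left(4 + \frac{-5 + M}{2 M}\right)$ ($u{\left(c,M \right)} = \left(4 + \frac{-5 + M}{2 M}\right) \left(M + 3\right) = \left(4 + \frac{-5 + M}{2 M}\right) \left(3 + M\right) = \left(3 + M\right) \left(4 + \frac{-5 + M}{2 M}\right)$)
$w \left(-151 + u{\left(r{\left(-5,0 \right)},12 \right)}\right) = 144 \left(-151 + \left(11 - \frac{15}{2 \cdot 12} + \frac{9}{2} \cdot 12\right)\right) = 144 \left(-151 + \left(11 - \frac{5}{8} + 54\right)\right) = 144 \left(-151 + \frac{515}{8}\right) = 144 \left(- \frac{693}{8}\right) = -12474$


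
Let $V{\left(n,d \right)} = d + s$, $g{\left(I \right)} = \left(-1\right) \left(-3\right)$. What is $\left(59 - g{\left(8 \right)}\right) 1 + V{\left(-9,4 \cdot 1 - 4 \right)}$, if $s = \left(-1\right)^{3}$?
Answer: $55$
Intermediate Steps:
$g{\left(I \right)} = 3$
$s = -1$
$V{\left(n,d \right)} = -1 + d$ ($V{\left(n,d \right)} = d - 1 = -1 + d$)
$\left(59 - g{\left(8 \right)}\right) 1 + V{\left(-9,4 \cdot 1 - 4 \right)} = \left(59 - 3\right) 1 + \left(-1 + \left(4 \cdot 1 - 4\right)\right) = \left(59 - 3\right) 1 + \left(-1 + \left(4 - 4\right)\right) = 56 \cdot 1 + \left(-1 + 0\right) = 56 - 1 = 55$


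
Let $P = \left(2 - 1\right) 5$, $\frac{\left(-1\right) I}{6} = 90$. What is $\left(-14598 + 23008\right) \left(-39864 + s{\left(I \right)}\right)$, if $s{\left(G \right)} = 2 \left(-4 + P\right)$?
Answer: $-335239420$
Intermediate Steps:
$I = -540$ ($I = \left(-6\right) 90 = -540$)
$P = 5$ ($P = 1 \cdot 5 = 5$)
$s{\left(G \right)} = 2$ ($s{\left(G \right)} = 2 \left(-4 + 5\right) = 2 \cdot 1 = 2$)
$\left(-14598 + 23008\right) \left(-39864 + s{\left(I \right)}\right) = \left(-14598 + 23008\right) \left(-39864 + 2\right) = 8410 \left(-39862\right) = -335239420$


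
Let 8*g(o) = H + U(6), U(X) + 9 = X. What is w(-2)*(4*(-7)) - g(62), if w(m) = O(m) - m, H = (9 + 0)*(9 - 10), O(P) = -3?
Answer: 59/2 ≈ 29.500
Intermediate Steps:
U(X) = -9 + X
H = -9 (H = 9*(-1) = -9)
g(o) = -3/2 (g(o) = (-9 + (-9 + 6))/8 = (-9 - 3)/8 = (1/8)*(-12) = -3/2)
w(m) = -3 - m
w(-2)*(4*(-7)) - g(62) = (-3 - 1*(-2))*(4*(-7)) - 1*(-3/2) = (-3 + 2)*(-28) + 3/2 = -1*(-28) + 3/2 = 28 + 3/2 = 59/2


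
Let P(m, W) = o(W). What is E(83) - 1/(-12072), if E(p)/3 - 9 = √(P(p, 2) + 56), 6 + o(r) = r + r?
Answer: 325945/12072 + 9*√6 ≈ 49.045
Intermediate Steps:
o(r) = -6 + 2*r (o(r) = -6 + (r + r) = -6 + 2*r)
P(m, W) = -6 + 2*W
E(p) = 27 + 9*√6 (E(p) = 27 + 3*√((-6 + 2*2) + 56) = 27 + 3*√((-6 + 4) + 56) = 27 + 3*√(-2 + 56) = 27 + 3*√54 = 27 + 3*(3*√6) = 27 + 9*√6)
E(83) - 1/(-12072) = (27 + 9*√6) - 1/(-12072) = (27 + 9*√6) - 1*(-1/12072) = (27 + 9*√6) + 1/12072 = 325945/12072 + 9*√6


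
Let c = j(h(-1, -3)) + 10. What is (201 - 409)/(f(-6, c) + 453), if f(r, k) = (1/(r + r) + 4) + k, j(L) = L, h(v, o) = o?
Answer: -2496/5567 ≈ -0.44836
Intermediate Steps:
c = 7 (c = -3 + 10 = 7)
f(r, k) = 4 + k + 1/(2*r) (f(r, k) = (1/(2*r) + 4) + k = (4 + 1/(2*r)) + k = 4 + k + 1/(2*r))
(201 - 409)/(f(-6, c) + 453) = (201 - 409)/((4 + 7 + (½)/(-6)) + 453) = -208/((4 + 7 + (½)*(-⅙)) + 453) = -208/((4 + 7 - 1/12) + 453) = -208/(131/12 + 453) = -208/5567/12 = -208*12/5567 = -2496/5567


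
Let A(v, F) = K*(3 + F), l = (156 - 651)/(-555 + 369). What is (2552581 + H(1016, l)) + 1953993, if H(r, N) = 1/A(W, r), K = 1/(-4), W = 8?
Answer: 4592198902/1019 ≈ 4.5066e+6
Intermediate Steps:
K = -1/4 (K = 1*(-1/4) = -1/4 ≈ -0.25000)
l = 165/62 (l = -495/(-186) = -495*(-1/186) = 165/62 ≈ 2.6613)
A(v, F) = -3/4 - F/4 (A(v, F) = -(3 + F)/4 = -3/4 - F/4)
H(r, N) = 1/(-3/4 - r/4)
(2552581 + H(1016, l)) + 1953993 = (2552581 + 4/(-3 - 1*1016)) + 1953993 = (2552581 + 4/(-3 - 1016)) + 1953993 = (2552581 + 4/(-1019)) + 1953993 = (2552581 + 4*(-1/1019)) + 1953993 = (2552581 - 4/1019) + 1953993 = 2601080035/1019 + 1953993 = 4592198902/1019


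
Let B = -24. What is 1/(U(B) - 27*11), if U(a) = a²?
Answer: 1/279 ≈ 0.0035842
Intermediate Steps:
1/(U(B) - 27*11) = 1/((-24)² - 27*11) = 1/(576 - 297) = 1/279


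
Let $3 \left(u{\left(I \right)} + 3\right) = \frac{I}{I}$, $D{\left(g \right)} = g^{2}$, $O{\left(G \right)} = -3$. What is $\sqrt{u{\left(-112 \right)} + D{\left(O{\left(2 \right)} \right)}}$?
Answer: $\frac{\sqrt{57}}{3} \approx 2.5166$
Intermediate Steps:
$u{\left(I \right)} = - \frac{8}{3}$ ($u{\left(I \right)} = -3 + \frac{I \frac{1}{I}}{3} = -3 + \frac{1}{3} \cdot 1 = -3 + \frac{1}{3} = - \frac{8}{3}$)
$\sqrt{u{\left(-112 \right)} + D{\left(O{\left(2 \right)} \right)}} = \sqrt{- \frac{8}{3} + \left(-3\right)^{2}} = \sqrt{- \frac{8}{3} + 9} = \sqrt{\frac{19}{3}} = \frac{\sqrt{57}}{3}$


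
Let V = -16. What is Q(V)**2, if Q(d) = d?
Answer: 256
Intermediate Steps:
Q(V)**2 = (-16)**2 = 256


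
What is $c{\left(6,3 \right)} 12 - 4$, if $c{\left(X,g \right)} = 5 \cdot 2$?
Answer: $116$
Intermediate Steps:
$c{\left(X,g \right)} = 10$
$c{\left(6,3 \right)} 12 - 4 = 10 \cdot 12 - 4 = 120 - 4 = 116$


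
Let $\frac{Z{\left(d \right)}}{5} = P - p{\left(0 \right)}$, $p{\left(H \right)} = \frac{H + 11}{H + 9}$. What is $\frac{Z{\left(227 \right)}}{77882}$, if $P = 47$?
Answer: $\frac{1030}{350469} \approx 0.0029389$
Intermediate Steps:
$p{\left(H \right)} = \frac{11 + H}{9 + H}$
$Z{\left(d \right)} = \frac{2060}{9}$ ($Z{\left(d \right)} = 5 \left(47 - \frac{11 + 0}{9 + 0}\right) = 5 \left(47 - \frac{1}{9} \cdot 11\right) = 5 \left(47 - \frac{11}{9}\right) = 5 \cdot \frac{412}{9} = \frac{2060}{9}$)
$\frac{Z{\left(227 \right)}}{77882} = \frac{2060}{9 \cdot 77882} = \frac{2060}{9} \cdot \frac{1}{77882} = \frac{1030}{350469}$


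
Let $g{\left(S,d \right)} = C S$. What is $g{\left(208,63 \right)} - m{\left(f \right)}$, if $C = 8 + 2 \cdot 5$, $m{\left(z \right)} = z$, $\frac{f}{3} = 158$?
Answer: $3270$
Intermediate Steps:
$f = 474$ ($f = 3 \cdot 158 = 474$)
$C = 18$ ($C = 8 + 10 = 18$)
$g{\left(S,d \right)} = 18 S$
$g{\left(208,63 \right)} - m{\left(f \right)} = 18 \cdot 208 - 474 = 3744 - 474 = 3270$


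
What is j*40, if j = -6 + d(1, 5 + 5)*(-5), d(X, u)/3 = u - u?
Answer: -240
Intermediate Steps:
d(X, u) = 0 (d(X, u) = 3*(u - u) = 3*0 = 0)
j = -6 (j = -6 + 0*(-5) = -6 + 0 = -6)
j*40 = -6*40 = -240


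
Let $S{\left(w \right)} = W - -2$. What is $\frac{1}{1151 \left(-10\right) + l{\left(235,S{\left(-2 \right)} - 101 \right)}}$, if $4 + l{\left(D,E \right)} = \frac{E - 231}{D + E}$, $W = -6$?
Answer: $- \frac{65}{748578} \approx -8.6831 \cdot 10^{-5}$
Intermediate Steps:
$S{\left(w \right)} = -4$ ($S{\left(w \right)} = -6 - -2 = -6 + 2 = -4$)
$l{\left(D,E \right)} = -4 + \frac{-231 + E}{D + E}$ ($l{\left(D,E \right)} = -4 + \frac{E - 231}{D + E} = -4 + \frac{-231 + E}{D + E}$)
$\frac{1}{1151 \left(-10\right) + l{\left(235,S{\left(-2 \right)} - 101 \right)}} = \frac{1}{1151 \left(-10\right) + \frac{-231 - 940 - 3 \left(-4 - 101\right)}{235 - 105}} = \frac{1}{-11510 + \frac{-231 - 940 - -315}{235 - 105}} = \frac{1}{-11510 + \frac{-231 - 940 + 315}{130}} = \frac{1}{-11510 + \frac{1}{130} \left(-856\right)} = \frac{1}{-11510 - \frac{428}{65}} = \frac{1}{- \frac{748578}{65}} = - \frac{65}{748578}$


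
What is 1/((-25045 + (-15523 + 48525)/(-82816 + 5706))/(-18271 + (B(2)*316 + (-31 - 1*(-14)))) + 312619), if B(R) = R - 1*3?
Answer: 179319305/56058863216414 ≈ 3.1988e-6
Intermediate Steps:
B(R) = -3 + R (B(R) = R - 3 = -3 + R)
1/((-25045 + (-15523 + 48525)/(-82816 + 5706))/(-18271 + (B(2)*316 + (-31 - 1*(-14)))) + 312619) = 1/((-25045 + (-15523 + 48525)/(-82816 + 5706))/(-18271 + ((-3 + 2)*316 + (-31 - 1*(-14)))) + 312619) = 1/((-25045 + 33002/(-77110))/(-18271 + (-1*316 + (-31 + 14))) + 312619) = 1/((-25045 + 33002*(-1/77110))/(-18271 + (-316 - 17)) + 312619) = 1/((-25045 - 16501/38555)/(-18271 - 333) + 312619) = 1/(-965626476/38555/(-18604) + 312619) = 1/(-965626476/38555*(-1/18604) + 312619) = 1/(241406619/179319305 + 312619) = 1/(56058863216414/179319305) = 179319305/56058863216414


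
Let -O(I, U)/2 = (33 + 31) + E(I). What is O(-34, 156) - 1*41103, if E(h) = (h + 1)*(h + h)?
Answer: -45719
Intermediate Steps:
E(h) = 2*h*(1 + h) (E(h) = (1 + h)*(2*h) = 2*h*(1 + h))
O(I, U) = -128 - 4*I*(1 + I) (O(I, U) = -2*((33 + 31) + 2*I*(1 + I)) = -2*(64 + 2*I*(1 + I)) = -128 - 4*I*(1 + I))
O(-34, 156) - 1*41103 = (-128 - 4*(-34)*(1 - 34)) - 1*41103 = (-128 - 4*(-34)*(-33)) - 41103 = (-128 - 4488) - 41103 = -4616 - 41103 = -45719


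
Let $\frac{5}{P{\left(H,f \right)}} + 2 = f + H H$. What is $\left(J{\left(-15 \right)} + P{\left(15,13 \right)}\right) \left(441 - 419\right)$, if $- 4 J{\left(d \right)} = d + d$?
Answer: $\frac{19525}{118} \approx 165.47$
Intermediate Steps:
$J{\left(d \right)} = - \frac{d}{2}$ ($J{\left(d \right)} = - \frac{d + d}{4} = - \frac{2 d}{4} = - \frac{d}{2}$)
$P{\left(H,f \right)} = \frac{5}{-2 + f + H^{2}}$ ($P{\left(H,f \right)} = \frac{5}{-2 + \left(f + H H\right)} = \frac{5}{-2 + \left(f + H^{2}\right)} = \frac{5}{-2 + f + H^{2}}$)
$\left(J{\left(-15 \right)} + P{\left(15,13 \right)}\right) \left(441 - 419\right) = \left(\left(- \frac{1}{2}\right) \left(-15\right) + \frac{5}{-2 + 13 + 15^{2}}\right) \left(441 - 419\right) = \left(\frac{15}{2} + \frac{5}{-2 + 13 + 225}\right) 22 = \left(\frac{15}{2} + \frac{5}{236}\right) 22 = \frac{1775}{236} \cdot 22 = \frac{19525}{118}$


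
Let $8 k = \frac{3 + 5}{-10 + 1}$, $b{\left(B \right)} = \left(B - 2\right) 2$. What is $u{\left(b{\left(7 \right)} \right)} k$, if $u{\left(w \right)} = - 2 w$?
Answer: $\frac{20}{9} \approx 2.2222$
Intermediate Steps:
$b{\left(B \right)} = -4 + 2 B$ ($b{\left(B \right)} = \left(-2 + B\right) 2 = -4 + 2 B$)
$k = - \frac{1}{9}$ ($k = \frac{\left(3 + 5\right) \frac{1}{-10 + 1}}{8} = \frac{8 \frac{1}{-9}}{8} = \frac{8 \left(- \frac{1}{9}\right)}{8} = \frac{1}{8} \left(- \frac{8}{9}\right) = - \frac{1}{9} \approx -0.11111$)
$u{\left(b{\left(7 \right)} \right)} k = - 2 \left(-4 + 2 \cdot 7\right) \left(- \frac{1}{9}\right) = - 2 \left(-4 + 14\right) \left(- \frac{1}{9}\right) = \left(-2\right) 10 \left(- \frac{1}{9}\right) = \left(-20\right) \left(- \frac{1}{9}\right) = \frac{20}{9}$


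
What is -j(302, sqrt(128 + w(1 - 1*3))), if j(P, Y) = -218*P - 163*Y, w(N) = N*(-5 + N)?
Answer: 65836 + 163*sqrt(142) ≈ 67778.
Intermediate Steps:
-j(302, sqrt(128 + w(1 - 1*3))) = -(-218*302 - 163*sqrt(128 + (1 - 1*3)*(-5 + (1 - 1*3)))) = -(-65836 - 163*sqrt(128 + (1 - 3)*(-5 + (1 - 3)))) = -(-65836 - 163*sqrt(128 - 2*(-5 - 2))) = -(-65836 - 163*sqrt(128 - 2*(-7))) = -(-65836 - 163*sqrt(128 + 14)) = -(-65836 - 163*sqrt(142)) = 65836 + 163*sqrt(142)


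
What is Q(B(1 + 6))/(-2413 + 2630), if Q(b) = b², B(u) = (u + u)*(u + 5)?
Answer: 4032/31 ≈ 130.06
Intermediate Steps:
B(u) = 2*u*(5 + u) (B(u) = (2*u)*(5 + u) = 2*u*(5 + u))
Q(B(1 + 6))/(-2413 + 2630) = (2*(1 + 6)*(5 + (1 + 6)))²/(-2413 + 2630) = (2*7*(5 + 7))²/217 = (2*7*12)²*(1/217) = 168²*(1/217) = 28224*(1/217) = 4032/31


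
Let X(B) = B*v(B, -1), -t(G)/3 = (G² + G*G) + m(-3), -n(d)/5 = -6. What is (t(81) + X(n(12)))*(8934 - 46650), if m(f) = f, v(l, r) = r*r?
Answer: 1483257132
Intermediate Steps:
v(l, r) = r²
n(d) = 30 (n(d) = -5*(-6) = 30)
t(G) = 9 - 6*G² (t(G) = -3*((G² + G*G) - 3) = -3*((G² + G²) - 3) = -3*(2*G² - 3) = -3*(-3 + 2*G²) = 9 - 6*G²)
X(B) = B (X(B) = B*(-1)² = B*1 = B)
(t(81) + X(n(12)))*(8934 - 46650) = ((9 - 6*81²) + 30)*(8934 - 46650) = ((9 - 6*6561) + 30)*(-37716) = ((9 - 39366) + 30)*(-37716) = (-39357 + 30)*(-37716) = -39327*(-37716) = 1483257132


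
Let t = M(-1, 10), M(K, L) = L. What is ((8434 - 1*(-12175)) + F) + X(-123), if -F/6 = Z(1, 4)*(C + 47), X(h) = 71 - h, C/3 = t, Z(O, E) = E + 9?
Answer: 14797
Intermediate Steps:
Z(O, E) = 9 + E
t = 10
C = 30 (C = 3*10 = 30)
F = -6006 (F = -6*(9 + 4)*(30 + 47) = -78*77 = -6*1001 = -6006)
((8434 - 1*(-12175)) + F) + X(-123) = ((8434 - 1*(-12175)) - 6006) + (71 - 1*(-123)) = ((8434 + 12175) - 6006) + (71 + 123) = (20609 - 6006) + 194 = 14603 + 194 = 14797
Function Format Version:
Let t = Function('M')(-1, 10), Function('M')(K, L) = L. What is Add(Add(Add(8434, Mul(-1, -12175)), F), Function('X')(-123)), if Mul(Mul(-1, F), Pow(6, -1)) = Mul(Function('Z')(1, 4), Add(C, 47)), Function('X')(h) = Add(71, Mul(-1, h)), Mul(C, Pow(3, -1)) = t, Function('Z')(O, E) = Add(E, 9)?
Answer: 14797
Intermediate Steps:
Function('Z')(O, E) = Add(9, E)
t = 10
C = 30 (C = Mul(3, 10) = 30)
F = -6006 (F = Mul(-6, Mul(Add(9, 4), Add(30, 47))) = Mul(-6, Mul(13, 77)) = Mul(-6, 1001) = -6006)
Add(Add(Add(8434, Mul(-1, -12175)), F), Function('X')(-123)) = Add(Add(Add(8434, Mul(-1, -12175)), -6006), Add(71, Mul(-1, -123))) = Add(Add(Add(8434, 12175), -6006), Add(71, 123)) = Add(Add(20609, -6006), 194) = Add(14603, 194) = 14797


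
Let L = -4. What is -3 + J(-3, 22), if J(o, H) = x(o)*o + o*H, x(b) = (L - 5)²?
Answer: -312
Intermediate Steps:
x(b) = 81 (x(b) = (-4 - 5)² = (-9)² = 81)
J(o, H) = 81*o + H*o (J(o, H) = 81*o + o*H = 81*o + H*o)
-3 + J(-3, 22) = -3 - 3*(81 + 22) = -3 - 3*103 = -3 - 309 = -312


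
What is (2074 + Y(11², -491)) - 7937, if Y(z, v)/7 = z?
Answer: -5016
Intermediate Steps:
Y(z, v) = 7*z
(2074 + Y(11², -491)) - 7937 = (2074 + 7*11²) - 7937 = (2074 + 7*121) - 7937 = (2074 + 847) - 7937 = 2921 - 7937 = -5016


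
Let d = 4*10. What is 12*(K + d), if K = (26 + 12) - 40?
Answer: 456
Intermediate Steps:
d = 40
K = -2 (K = 38 - 40 = -2)
12*(K + d) = 12*(-2 + 40) = 12*38 = 456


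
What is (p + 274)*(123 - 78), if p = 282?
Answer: 25020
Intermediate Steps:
(p + 274)*(123 - 78) = (282 + 274)*(123 - 78) = 556*45 = 25020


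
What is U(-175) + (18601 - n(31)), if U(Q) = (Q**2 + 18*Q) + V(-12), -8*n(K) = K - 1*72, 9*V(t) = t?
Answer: 1105669/24 ≈ 46070.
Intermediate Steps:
V(t) = t/9
n(K) = 9 - K/8 (n(K) = -(K - 1*72)/8 = -(K - 72)/8 = -(-72 + K)/8 = 9 - K/8)
U(Q) = -4/3 + Q**2 + 18*Q (U(Q) = (Q**2 + 18*Q) + (1/9)*(-12) = (Q**2 + 18*Q) - 4/3 = -4/3 + Q**2 + 18*Q)
U(-175) + (18601 - n(31)) = (-4/3 + (-175)**2 + 18*(-175)) + (18601 - (9 - 1/8*31)) = (-4/3 + 30625 - 3150) + (18601 - (9 - 31/8)) = 82421/3 + (18601 - 1*41/8) = 82421/3 + (18601 - 41/8) = 82421/3 + 148767/8 = 1105669/24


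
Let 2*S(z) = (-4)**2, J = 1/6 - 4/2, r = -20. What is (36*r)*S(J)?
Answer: -5760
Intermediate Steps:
J = -11/6 (J = 1*(1/6) - 4*1/2 = 1/6 - 2 = -11/6 ≈ -1.8333)
S(z) = 8 (S(z) = (1/2)*(-4)**2 = (1/2)*16 = 8)
(36*r)*S(J) = (36*(-20))*8 = -720*8 = -5760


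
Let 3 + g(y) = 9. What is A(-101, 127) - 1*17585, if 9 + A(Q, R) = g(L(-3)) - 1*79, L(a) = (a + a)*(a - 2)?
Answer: -17667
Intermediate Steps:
L(a) = 2*a*(-2 + a) (L(a) = (2*a)*(-2 + a) = 2*a*(-2 + a))
g(y) = 6 (g(y) = -3 + 9 = 6)
A(Q, R) = -82 (A(Q, R) = -9 + (6 - 1*79) = -9 + (6 - 79) = -9 - 73 = -82)
A(-101, 127) - 1*17585 = -82 - 1*17585 = -82 - 17585 = -17667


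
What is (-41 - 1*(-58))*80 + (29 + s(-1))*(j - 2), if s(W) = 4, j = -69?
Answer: -983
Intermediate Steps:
(-41 - 1*(-58))*80 + (29 + s(-1))*(j - 2) = (-41 - 1*(-58))*80 + (29 + 4)*(-69 - 2) = (-41 + 58)*80 + 33*(-71) = 17*80 - 2343 = 1360 - 2343 = -983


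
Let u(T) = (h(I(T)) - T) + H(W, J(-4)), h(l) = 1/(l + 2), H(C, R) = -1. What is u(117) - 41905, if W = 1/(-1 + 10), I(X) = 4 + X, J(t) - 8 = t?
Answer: -5168828/123 ≈ -42023.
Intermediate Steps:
J(t) = 8 + t
W = ⅑ (W = 1/9 = ⅑ ≈ 0.11111)
h(l) = 1/(2 + l)
u(T) = -1 + 1/(6 + T) - T (u(T) = (1/(2 + (4 + T)) - T) - 1 = (1/(6 + T) - T) - 1 = -1 + 1/(6 + T) - T)
u(117) - 41905 = (1 - (1 + 117)*(6 + 117))/(6 + 117) - 41905 = (1 - 1*118*123)/123 - 41905 = (1 - 14514)/123 - 41905 = (1/123)*(-14513) - 41905 = -14513/123 - 41905 = -5168828/123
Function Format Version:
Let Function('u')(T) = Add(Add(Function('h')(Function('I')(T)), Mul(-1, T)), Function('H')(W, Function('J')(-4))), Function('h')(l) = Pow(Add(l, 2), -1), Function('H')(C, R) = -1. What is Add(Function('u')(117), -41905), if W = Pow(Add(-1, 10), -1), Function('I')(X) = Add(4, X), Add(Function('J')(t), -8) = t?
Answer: Rational(-5168828, 123) ≈ -42023.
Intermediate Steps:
Function('J')(t) = Add(8, t)
W = Rational(1, 9) (W = Pow(9, -1) = Rational(1, 9) ≈ 0.11111)
Function('h')(l) = Pow(Add(2, l), -1)
Function('u')(T) = Add(-1, Pow(Add(6, T), -1), Mul(-1, T)) (Function('u')(T) = Add(Add(Pow(Add(2, Add(4, T)), -1), Mul(-1, T)), -1) = Add(Add(Pow(Add(6, T), -1), Mul(-1, T)), -1) = Add(-1, Pow(Add(6, T), -1), Mul(-1, T)))
Add(Function('u')(117), -41905) = Add(Mul(Pow(Add(6, 117), -1), Add(1, Mul(-1, Add(1, 117), Add(6, 117)))), -41905) = Add(Mul(Pow(123, -1), Add(1, Mul(-1, 118, 123))), -41905) = Add(Mul(Rational(1, 123), Add(1, -14514)), -41905) = Add(Mul(Rational(1, 123), -14513), -41905) = Add(Rational(-14513, 123), -41905) = Rational(-5168828, 123)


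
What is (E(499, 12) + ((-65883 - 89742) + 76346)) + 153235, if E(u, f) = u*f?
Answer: 79944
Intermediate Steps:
E(u, f) = f*u
(E(499, 12) + ((-65883 - 89742) + 76346)) + 153235 = (12*499 + ((-65883 - 89742) + 76346)) + 153235 = (5988 + (-155625 + 76346)) + 153235 = (5988 - 79279) + 153235 = -73291 + 153235 = 79944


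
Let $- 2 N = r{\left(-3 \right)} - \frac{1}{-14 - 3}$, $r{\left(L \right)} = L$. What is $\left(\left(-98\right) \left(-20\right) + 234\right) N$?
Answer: $\frac{54850}{17} \approx 3226.5$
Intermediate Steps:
$N = \frac{25}{17}$ ($N = - \frac{-3 - \frac{1}{-14 - 3}}{2} = - \frac{-3 - \frac{1}{-17}}{2} = - \frac{-3 - - \frac{1}{17}}{2} = - \frac{-3 + \frac{1}{17}}{2} = \left(- \frac{1}{2}\right) \left(- \frac{50}{17}\right) = \frac{25}{17} \approx 1.4706$)
$\left(\left(-98\right) \left(-20\right) + 234\right) N = \left(\left(-98\right) \left(-20\right) + 234\right) \frac{25}{17} = \left(1960 + 234\right) \frac{25}{17} = 2194 \cdot \frac{25}{17} = \frac{54850}{17}$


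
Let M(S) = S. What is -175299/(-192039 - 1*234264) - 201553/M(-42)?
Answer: 9547779013/1989414 ≈ 4799.3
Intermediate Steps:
-175299/(-192039 - 1*234264) - 201553/M(-42) = -175299/(-192039 - 1*234264) - 201553/(-42) = -175299/(-192039 - 234264) - 201553*(-1/42) = -175299/(-426303) + 201553/42 = -175299*(-1/426303) + 201553/42 = 58433/142101 + 201553/42 = 9547779013/1989414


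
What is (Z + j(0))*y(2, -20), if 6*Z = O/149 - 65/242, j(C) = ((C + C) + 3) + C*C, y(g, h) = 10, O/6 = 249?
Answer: 5004535/108174 ≈ 46.264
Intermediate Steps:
O = 1494 (O = 6*249 = 1494)
j(C) = 3 + C² + 2*C (j(C) = (2*C + 3) + C² = (3 + 2*C) + C² = 3 + C² + 2*C)
Z = 351863/216348 (Z = (1494/149 - 65/242)/6 = (⅙)*(351863/36058) = 351863/216348 ≈ 1.6264)
(Z + j(0))*y(2, -20) = (351863/216348 + (3 + 0² + 2*0))*10 = (351863/216348 + (3 + 0 + 0))*10 = (351863/216348 + 3)*10 = (1000907/216348)*10 = 5004535/108174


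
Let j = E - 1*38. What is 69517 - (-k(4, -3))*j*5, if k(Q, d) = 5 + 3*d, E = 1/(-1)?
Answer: 70297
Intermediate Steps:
E = -1
j = -39 (j = -1 - 1*38 = -1 - 38 = -39)
69517 - (-k(4, -3))*j*5 = 69517 - -(5 + 3*(-3))*(-39)*5 = 69517 - -(5 - 9)*(-39)*5 = 69517 - -1*(-4)*(-39)*5 = 69517 - 4*(-39)*5 = 69517 - (-156)*5 = 69517 - 1*(-780) = 69517 + 780 = 70297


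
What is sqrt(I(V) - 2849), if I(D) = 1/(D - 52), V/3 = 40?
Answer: I*sqrt(3293427)/34 ≈ 53.376*I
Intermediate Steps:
V = 120 (V = 3*40 = 120)
I(D) = 1/(-52 + D)
sqrt(I(V) - 2849) = sqrt(1/(-52 + 120) - 2849) = sqrt(1/68 - 2849) = sqrt(-193731/68) = I*sqrt(3293427)/34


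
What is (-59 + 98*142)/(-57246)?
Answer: -4619/19082 ≈ -0.24206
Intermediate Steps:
(-59 + 98*142)/(-57246) = (-59 + 13916)*(-1/57246) = 13857*(-1/57246) = -4619/19082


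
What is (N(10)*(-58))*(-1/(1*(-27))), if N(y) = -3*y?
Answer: 580/9 ≈ 64.444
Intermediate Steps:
(N(10)*(-58))*(-1/(1*(-27))) = (-3*10*(-58))*(-1/(1*(-27))) = (-30*(-58))*(-1/(-27)) = 1740*(-1*(-1/27)) = 1740*(1/27) = 580/9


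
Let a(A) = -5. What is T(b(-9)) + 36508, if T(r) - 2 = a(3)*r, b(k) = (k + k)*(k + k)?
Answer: 34890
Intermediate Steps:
b(k) = 4*k² (b(k) = (2*k)*(2*k) = 4*k²)
T(r) = 2 - 5*r
T(b(-9)) + 36508 = (2 - 20*(-9)²) + 36508 = (2 - 20*81) + 36508 = (2 - 5*324) + 36508 = (2 - 1620) + 36508 = -1618 + 36508 = 34890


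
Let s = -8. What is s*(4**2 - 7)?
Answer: -72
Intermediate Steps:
s*(4**2 - 7) = -8*(4**2 - 7) = -8*(16 - 7) = -8*9 = -72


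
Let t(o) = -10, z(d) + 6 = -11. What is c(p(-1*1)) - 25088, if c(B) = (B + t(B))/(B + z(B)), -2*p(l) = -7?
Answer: -677363/27 ≈ -25088.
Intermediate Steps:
z(d) = -17 (z(d) = -6 - 11 = -17)
p(l) = 7/2 (p(l) = -½*(-7) = 7/2)
c(B) = (-10 + B)/(-17 + B) (c(B) = (B - 10)/(B - 17) = (-10 + B)/(-17 + B))
c(p(-1*1)) - 25088 = (-10 + 7/2)/(-17 + 7/2) - 25088 = -13/2/(-27/2) - 25088 = -2/27*(-13/2) - 25088 = 13/27 - 25088 = -677363/27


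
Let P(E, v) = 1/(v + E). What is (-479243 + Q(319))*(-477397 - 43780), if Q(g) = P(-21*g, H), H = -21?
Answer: 1678457283475097/6720 ≈ 2.4977e+11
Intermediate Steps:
P(E, v) = 1/(E + v)
Q(g) = 1/(-21 - 21*g) (Q(g) = 1/(-21*g - 21) = 1/(-21 - 21*g))
(-479243 + Q(319))*(-477397 - 43780) = (-479243 - 1/(21 + 21*319))*(-477397 - 43780) = (-479243 - 1/(21 + 6699))*(-521177) = (-479243 - 1/6720)*(-521177) = -3220512961/6720*(-521177) = 1678457283475097/6720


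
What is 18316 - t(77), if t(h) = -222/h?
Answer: 1410554/77 ≈ 18319.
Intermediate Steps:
18316 - t(77) = 18316 - (-222)/77 = 18316 - 1*(-222/77) = 18316 + 222/77 = 1410554/77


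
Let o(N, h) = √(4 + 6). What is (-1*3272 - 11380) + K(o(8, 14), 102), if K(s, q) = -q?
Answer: -14754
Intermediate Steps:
o(N, h) = √10
(-1*3272 - 11380) + K(o(8, 14), 102) = (-1*3272 - 11380) - 1*102 = (-3272 - 11380) - 102 = -14652 - 102 = -14754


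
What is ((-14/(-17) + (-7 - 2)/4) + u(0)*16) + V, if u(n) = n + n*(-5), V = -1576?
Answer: -107265/68 ≈ -1577.4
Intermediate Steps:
u(n) = -4*n (u(n) = n - 5*n = -4*n)
((-14/(-17) + (-7 - 2)/4) + u(0)*16) + V = ((-14/(-17) + (-7 - 2)/4) - 4*0*16) - 1576 = ((-14*(-1/17) - 9*¼) + 0*16) - 1576 = ((14/17 - 9/4) + 0) - 1576 = (-97/68 + 0) - 1576 = -97/68 - 1576 = -107265/68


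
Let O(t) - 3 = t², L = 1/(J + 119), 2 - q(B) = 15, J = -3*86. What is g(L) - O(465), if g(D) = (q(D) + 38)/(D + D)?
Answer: -435931/2 ≈ -2.1797e+5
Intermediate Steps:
J = -258
q(B) = -13 (q(B) = 2 - 1*15 = 2 - 15 = -13)
L = -1/139 (L = 1/(-258 + 119) = 1/(-139) = -1/139 ≈ -0.0071942)
g(D) = 25/(2*D) (g(D) = (-13 + 38)/(D + D) = 25/((2*D)) = 25*(1/(2*D)) = 25/(2*D))
O(t) = 3 + t²
g(L) - O(465) = 25/(2*(-1/139)) - (3 + 465²) = (25/2)*(-139) - (3 + 216225) = -3475/2 - 1*216228 = -3475/2 - 216228 = -435931/2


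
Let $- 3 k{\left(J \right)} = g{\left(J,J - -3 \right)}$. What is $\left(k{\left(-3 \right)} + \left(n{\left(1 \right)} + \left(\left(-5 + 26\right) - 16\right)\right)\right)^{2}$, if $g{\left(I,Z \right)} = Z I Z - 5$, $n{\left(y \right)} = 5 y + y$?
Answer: $\frac{1444}{9} \approx 160.44$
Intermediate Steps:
$n{\left(y \right)} = 6 y$
$g{\left(I,Z \right)} = -5 + I Z^{2}$ ($g{\left(I,Z \right)} = I Z Z - 5 = I Z^{2} - 5 = -5 + I Z^{2}$)
$k{\left(J \right)} = \frac{5}{3} - \frac{J \left(3 + J\right)^{2}}{3}$ ($k{\left(J \right)} = - \frac{-5 + J \left(J - -3\right)^{2}}{3} = - \frac{-5 + J \left(J + 3\right)^{2}}{3} = - \frac{-5 + J \left(3 + J\right)^{2}}{3} = \frac{5}{3} - \frac{J \left(3 + J\right)^{2}}{3}$)
$\left(k{\left(-3 \right)} + \left(n{\left(1 \right)} + \left(\left(-5 + 26\right) - 16\right)\right)\right)^{2} = \left(\left(\frac{5}{3} - - \left(3 - 3\right)^{2}\right) + \left(6 \cdot 1 + \left(\left(-5 + 26\right) - 16\right)\right)\right)^{2} = \left(\left(\frac{5}{3} - - 0^{2}\right) + \left(6 + \left(21 - 16\right)\right)\right)^{2} = \left(\left(\frac{5}{3} - \left(-1\right) 0\right) + \left(6 + 5\right)\right)^{2} = \left(\left(\frac{5}{3} + 0\right) + 11\right)^{2} = \left(\frac{5}{3} + 11\right)^{2} = \left(\frac{38}{3}\right)^{2} = \frac{1444}{9}$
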